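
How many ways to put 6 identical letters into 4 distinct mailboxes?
C(6+4-1, 4-1) = C(9, 3) = 84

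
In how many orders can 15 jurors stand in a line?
15! = 1307674368000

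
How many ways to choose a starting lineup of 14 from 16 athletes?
C(16,14) = 16!/(14!×2!) = 120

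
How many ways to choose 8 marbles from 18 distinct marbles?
C(18,8) = 18!/(8!×10!) = 43758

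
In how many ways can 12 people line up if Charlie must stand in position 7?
Fix one position: (12-1)! = 39916800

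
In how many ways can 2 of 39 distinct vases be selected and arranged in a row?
P(39,2) = 39!/(39-2)! = 1482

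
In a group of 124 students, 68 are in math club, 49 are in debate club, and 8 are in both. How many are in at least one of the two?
|A∪B| = |A| + |B| - |A∩B| = 68 + 49 - 8 = 109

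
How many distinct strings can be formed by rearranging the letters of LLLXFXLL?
8! / (1! × 2! × 5!) = 168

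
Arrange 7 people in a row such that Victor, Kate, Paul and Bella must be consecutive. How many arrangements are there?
Treat the 4 as one block: (7-4+1)! × 4! = 24 × 24 = 576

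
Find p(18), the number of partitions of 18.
Pentagonal recurrence p(n) = p(n-1) + p(n-2) - p(n-5) - p(n-7) + p(n-12) + p(n-15) - ... gives p(0..17) = 1, 1, 2, 3, 5, 7, 11, 15, 22, 30, 42, 56, 77, 101, 135, 176, 231, 297. p(18) = p(17) + p(16) - p(13) - p(11) + p(6) + p(3) = 297 + 231 - 101 - 56 + 11 + 3 = 385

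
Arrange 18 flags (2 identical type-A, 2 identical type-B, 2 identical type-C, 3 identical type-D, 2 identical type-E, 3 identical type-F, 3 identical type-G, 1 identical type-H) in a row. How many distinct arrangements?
18! / (2! × 2! × 2! × 3! × 2! × 3! × 3! × 1!) = 1852538688000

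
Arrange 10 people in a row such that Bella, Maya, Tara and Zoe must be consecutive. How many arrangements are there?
Treat the 4 as one block: (10-4+1)! × 4! = 5040 × 24 = 120960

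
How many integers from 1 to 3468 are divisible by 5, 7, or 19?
⌊3468/5⌋+⌊3468/7⌋+⌊3468/19⌋ - ⌊3468/35⌋-⌊3468/95⌋-⌊3468/133⌋ + ⌊3468/665⌋ = 693+495+182 - 99-36-26 + 5 = 1214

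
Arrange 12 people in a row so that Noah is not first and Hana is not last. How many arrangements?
By inclusion-exclusion: 12! - 2×(12-1)! + (12-2)! = 479001600 - 79833600 + 3628800 = 402796800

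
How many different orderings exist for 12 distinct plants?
12! = 479001600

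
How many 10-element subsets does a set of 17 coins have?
C(17,10) = 17!/(10!×7!) = 19448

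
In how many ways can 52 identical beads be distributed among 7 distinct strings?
C(52+7-1, 7-1) = C(58, 6) = 40475358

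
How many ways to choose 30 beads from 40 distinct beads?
C(40,30) = 40!/(30!×10!) = 847660528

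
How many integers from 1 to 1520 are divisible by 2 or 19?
⌊1520/2⌋ + ⌊1520/19⌋ - ⌊1520/38⌋ = 760 + 80 - 40 = 800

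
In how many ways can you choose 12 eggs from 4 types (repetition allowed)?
C(12+4-1, 4-1) = C(15, 3) = 455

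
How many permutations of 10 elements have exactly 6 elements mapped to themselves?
Choose the 6 fixed points C(10,6) = 210, derange the rest: !4 = Σ_{j=0}^{4} (-1)^j·4!/j! = 24 - 24 + 12 - 4 + 1 = 9. Product = 210 × 9 = 1890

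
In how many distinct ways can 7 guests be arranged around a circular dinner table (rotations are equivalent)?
Circular: fix one position, arrange the rest. (7-1)! = 720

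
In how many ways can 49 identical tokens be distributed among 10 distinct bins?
C(49+10-1, 10-1) = C(58, 9) = 10648873950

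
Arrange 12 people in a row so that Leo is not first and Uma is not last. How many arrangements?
By inclusion-exclusion: 12! - 2×(12-1)! + (12-2)! = 479001600 - 79833600 + 3628800 = 402796800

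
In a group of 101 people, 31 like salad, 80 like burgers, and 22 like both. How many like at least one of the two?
|A∪B| = |A| + |B| - |A∩B| = 31 + 80 - 22 = 89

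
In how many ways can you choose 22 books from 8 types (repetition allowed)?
C(22+8-1, 8-1) = C(29, 7) = 1560780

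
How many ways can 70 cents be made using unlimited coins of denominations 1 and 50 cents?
Coefficient of x^70 in 1/(1-x^1) · 1/(1-x^50). Use j coins of 50 for j = 0..⌊70/50⌋ = 1, the rest in 1s: 1 + 1 = 2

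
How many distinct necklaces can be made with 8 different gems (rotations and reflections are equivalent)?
(8-1)!/2 = 5040/2 = 2520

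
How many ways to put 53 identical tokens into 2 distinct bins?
C(53+2-1, 2-1) = C(54, 1) = 54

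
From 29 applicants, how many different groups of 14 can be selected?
C(29,14) = 29!/(14!×15!) = 77558760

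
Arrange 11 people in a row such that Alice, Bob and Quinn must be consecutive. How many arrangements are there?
Treat the 3 as one block: (11-3+1)! × 3! = 362880 × 6 = 2177280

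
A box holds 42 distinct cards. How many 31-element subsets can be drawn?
C(42,31) = 42!/(31!×11!) = 4280561376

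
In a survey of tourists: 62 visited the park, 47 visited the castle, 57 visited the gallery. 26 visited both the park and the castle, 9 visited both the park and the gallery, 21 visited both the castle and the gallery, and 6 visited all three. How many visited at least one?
|A∪B∪C| = 62+47+57-26-9-21+6 = 116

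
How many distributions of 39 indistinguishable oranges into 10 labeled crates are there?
C(39+10-1, 10-1) = C(48, 9) = 1677106640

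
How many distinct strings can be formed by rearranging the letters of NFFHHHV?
7! / (3! × 1! × 2! × 1!) = 420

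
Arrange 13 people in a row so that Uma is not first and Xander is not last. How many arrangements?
By inclusion-exclusion: 13! - 2×(13-1)! + (13-2)! = 6227020800 - 958003200 + 39916800 = 5308934400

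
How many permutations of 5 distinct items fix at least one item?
Complement of the derangements. !5 = Σ_{j=0}^{5} (-1)^j·5!/j! = 120 - 120 + 60 - 20 + 5 - 1 = 44. 5! - !5 = 120 - 44 = 76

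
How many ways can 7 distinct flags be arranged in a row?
7! = 5040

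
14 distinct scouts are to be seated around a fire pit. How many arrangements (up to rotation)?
Circular: fix one position, arrange the rest. (14-1)! = 6227020800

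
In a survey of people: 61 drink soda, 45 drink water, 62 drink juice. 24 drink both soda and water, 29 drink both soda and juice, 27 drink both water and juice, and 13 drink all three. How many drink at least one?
|A∪B∪C| = 61+45+62-24-29-27+13 = 101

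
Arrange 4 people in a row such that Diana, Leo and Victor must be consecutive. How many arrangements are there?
Treat the 3 as one block: (4-3+1)! × 3! = 2 × 6 = 12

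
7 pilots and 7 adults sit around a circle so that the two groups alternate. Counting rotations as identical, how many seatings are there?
Fix one of the pilots: (7-1)! ways for the remaining pilots, × 7! ways for the adults = 720 × 5040 = 3628800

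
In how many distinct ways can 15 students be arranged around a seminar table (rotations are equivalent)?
Circular: fix one position, arrange the rest. (15-1)! = 87178291200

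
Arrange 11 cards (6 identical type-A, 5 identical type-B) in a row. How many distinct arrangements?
11! / (6! × 5!) = 462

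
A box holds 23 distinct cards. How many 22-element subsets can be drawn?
C(23,22) = 23!/(22!×1!) = 23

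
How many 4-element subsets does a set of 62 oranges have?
C(62,4) = 62!/(4!×58!) = 557845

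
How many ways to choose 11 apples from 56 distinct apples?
C(56,11) = 56!/(11!×45!) = 148902215280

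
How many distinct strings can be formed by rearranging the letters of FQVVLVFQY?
9! / (2! × 3! × 1! × 1! × 2!) = 15120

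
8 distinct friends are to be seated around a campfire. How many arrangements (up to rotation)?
Circular: fix one position, arrange the rest. (8-1)! = 5040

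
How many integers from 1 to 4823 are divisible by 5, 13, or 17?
⌊4823/5⌋+⌊4823/13⌋+⌊4823/17⌋ - ⌊4823/65⌋-⌊4823/85⌋-⌊4823/221⌋ + ⌊4823/1105⌋ = 964+371+283 - 74-56-21 + 4 = 1471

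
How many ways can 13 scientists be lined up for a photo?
13! = 6227020800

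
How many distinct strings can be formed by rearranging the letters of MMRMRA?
6! / (2! × 3! × 1!) = 60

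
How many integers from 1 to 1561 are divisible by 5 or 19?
⌊1561/5⌋ + ⌊1561/19⌋ - ⌊1561/95⌋ = 312 + 82 - 16 = 378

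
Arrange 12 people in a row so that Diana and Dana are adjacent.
Treat as block: (12-1)! × 2! = 39916800 × 2 = 79833600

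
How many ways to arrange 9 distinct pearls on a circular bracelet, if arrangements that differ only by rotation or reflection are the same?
(9-1)!/2 = 40320/2 = 20160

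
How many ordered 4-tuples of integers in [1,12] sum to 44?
Coefficient of x^44 in (x + x² + ... + x^12)^4. By inclusion-exclusion on dice exceeding 12: Σ_j (-1)^j C(4,j)·C(44-1-12j, 3) = C(4,0)·C(43,3) - C(4,1)·C(31,3) + C(4,2)·C(19,3) - C(4,3)·C(7,3) = 1·12341 - 4·4495 + 6·969 - 4·35 = 35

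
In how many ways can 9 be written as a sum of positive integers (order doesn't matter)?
Pentagonal recurrence p(n) = p(n-1) + p(n-2) - p(n-5) - p(n-7) + p(n-12) + p(n-15) - ... gives p(0..8) = 1, 1, 2, 3, 5, 7, 11, 15, 22. p(9) = p(8) + p(7) - p(4) - p(2) = 22 + 15 - 5 - 2 = 30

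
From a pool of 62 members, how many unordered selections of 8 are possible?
C(62,8) = 62!/(8!×54!) = 3381098545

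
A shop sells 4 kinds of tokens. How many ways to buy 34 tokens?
C(34+4-1, 4-1) = C(37, 3) = 7770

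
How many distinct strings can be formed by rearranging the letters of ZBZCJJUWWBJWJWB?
15! / (1! × 4! × 1! × 3! × 2! × 4!) = 189189000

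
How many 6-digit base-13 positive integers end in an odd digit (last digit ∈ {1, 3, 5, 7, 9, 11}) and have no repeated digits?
Last∈{1,3,5,7,9,11}. Last=0: 0. Last nonzero: 6×11×P(11,4) = 522720. Total = 522720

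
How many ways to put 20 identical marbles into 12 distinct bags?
C(20+12-1, 12-1) = C(31, 11) = 84672315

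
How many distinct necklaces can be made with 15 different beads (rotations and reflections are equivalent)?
(15-1)!/2 = 87178291200/2 = 43589145600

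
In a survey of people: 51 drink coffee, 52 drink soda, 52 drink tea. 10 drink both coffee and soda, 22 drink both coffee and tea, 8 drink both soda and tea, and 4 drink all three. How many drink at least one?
|A∪B∪C| = 51+52+52-10-22-8+4 = 119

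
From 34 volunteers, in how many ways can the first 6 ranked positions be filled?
P(34,6) = 34!/(34-6)! = 968330880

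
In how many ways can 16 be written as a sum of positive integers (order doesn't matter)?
Pentagonal recurrence p(n) = p(n-1) + p(n-2) - p(n-5) - p(n-7) + p(n-12) + p(n-15) - ... gives p(0..15) = 1, 1, 2, 3, 5, 7, 11, 15, 22, 30, 42, 56, 77, 101, 135, 176. p(16) = p(15) + p(14) - p(11) - p(9) + p(4) + p(1) = 176 + 135 - 56 - 30 + 5 + 1 = 231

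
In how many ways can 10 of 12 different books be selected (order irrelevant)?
C(12,10) = 12!/(10!×2!) = 66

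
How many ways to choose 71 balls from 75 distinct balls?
C(75,71) = 75!/(71!×4!) = 1215450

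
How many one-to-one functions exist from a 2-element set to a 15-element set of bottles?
P(15,2) = 15!/(15-2)! = 210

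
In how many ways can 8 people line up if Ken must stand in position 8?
Fix one position: (8-1)! = 5040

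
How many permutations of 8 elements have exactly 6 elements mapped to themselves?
Choose the 6 fixed points C(8,6) = 28, derange the rest: !2 = Σ_{j=0}^{2} (-1)^j·2!/j! = 2 - 2 + 1 = 1. Product = 28 × 1 = 28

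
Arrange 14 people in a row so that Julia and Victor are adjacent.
Treat as block: (14-1)! × 2! = 6227020800 × 2 = 12454041600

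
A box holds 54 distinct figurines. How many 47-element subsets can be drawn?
C(54,47) = 54!/(47!×7!) = 177100560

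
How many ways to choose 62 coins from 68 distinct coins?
C(68,62) = 68!/(62!×6!) = 109453344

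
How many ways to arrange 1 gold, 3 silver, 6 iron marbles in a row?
10! / (1! × 3! × 6!) = 840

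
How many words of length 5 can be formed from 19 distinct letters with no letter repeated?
P(19,5) = 19!/(19-5)! = 1395360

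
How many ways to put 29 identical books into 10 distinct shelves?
C(29+10-1, 10-1) = C(38, 9) = 163011640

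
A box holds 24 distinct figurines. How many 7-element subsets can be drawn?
C(24,7) = 24!/(7!×17!) = 346104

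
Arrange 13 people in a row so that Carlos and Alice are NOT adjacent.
Total - adjacent = 13! - (13-1)!×2 = 6227020800 - 958003200 = 5269017600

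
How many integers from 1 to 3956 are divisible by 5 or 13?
⌊3956/5⌋ + ⌊3956/13⌋ - ⌊3956/65⌋ = 791 + 304 - 60 = 1035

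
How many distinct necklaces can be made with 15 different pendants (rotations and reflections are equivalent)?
(15-1)!/2 = 87178291200/2 = 43589145600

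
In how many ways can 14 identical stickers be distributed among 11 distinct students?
C(14+11-1, 11-1) = C(24, 10) = 1961256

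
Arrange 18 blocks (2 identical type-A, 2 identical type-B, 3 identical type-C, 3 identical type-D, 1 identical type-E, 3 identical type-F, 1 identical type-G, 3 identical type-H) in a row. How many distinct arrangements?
18! / (2! × 2! × 3! × 3! × 1! × 3! × 1! × 3!) = 1235025792000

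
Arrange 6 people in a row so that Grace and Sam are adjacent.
Treat as block: (6-1)! × 2! = 120 × 2 = 240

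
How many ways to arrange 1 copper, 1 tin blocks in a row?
2! / (1! × 1!) = 2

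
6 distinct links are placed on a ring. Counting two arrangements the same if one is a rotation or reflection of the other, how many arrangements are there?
(6-1)!/2 = 120/2 = 60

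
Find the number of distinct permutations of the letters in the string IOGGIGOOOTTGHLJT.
16! / (1! × 3! × 4! × 1! × 2! × 4! × 1!) = 3027024000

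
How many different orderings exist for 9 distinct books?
9! = 362880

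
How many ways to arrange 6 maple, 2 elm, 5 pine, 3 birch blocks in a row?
16! / (6! × 2! × 5! × 3!) = 20180160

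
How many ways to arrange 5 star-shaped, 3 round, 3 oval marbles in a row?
11! / (5! × 3! × 3!) = 9240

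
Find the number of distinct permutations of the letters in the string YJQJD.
5! / (1! × 2! × 1! × 1!) = 60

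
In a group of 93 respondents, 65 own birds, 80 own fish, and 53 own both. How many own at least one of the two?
|A∪B| = |A| + |B| - |A∩B| = 65 + 80 - 53 = 92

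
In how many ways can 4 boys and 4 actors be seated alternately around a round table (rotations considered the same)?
Fix one of the boys: (4-1)! ways for the remaining boys, × 4! ways for the actors = 6 × 24 = 144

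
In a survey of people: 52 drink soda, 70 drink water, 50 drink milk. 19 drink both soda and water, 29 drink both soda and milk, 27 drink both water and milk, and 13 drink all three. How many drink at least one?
|A∪B∪C| = 52+70+50-19-29-27+13 = 110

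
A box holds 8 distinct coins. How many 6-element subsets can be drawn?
C(8,6) = 8!/(6!×2!) = 28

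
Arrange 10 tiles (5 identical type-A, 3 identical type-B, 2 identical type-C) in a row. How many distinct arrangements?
10! / (5! × 3! × 2!) = 2520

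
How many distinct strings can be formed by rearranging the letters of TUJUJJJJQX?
10! / (1! × 5! × 1! × 1! × 2!) = 15120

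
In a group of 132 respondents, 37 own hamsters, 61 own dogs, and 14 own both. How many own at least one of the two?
|A∪B| = |A| + |B| - |A∩B| = 37 + 61 - 14 = 84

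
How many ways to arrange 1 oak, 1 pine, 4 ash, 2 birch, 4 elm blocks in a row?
12! / (1! × 1! × 4! × 2! × 4!) = 415800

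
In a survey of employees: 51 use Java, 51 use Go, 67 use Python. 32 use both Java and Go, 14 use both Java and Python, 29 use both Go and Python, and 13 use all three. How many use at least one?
|A∪B∪C| = 51+51+67-32-14-29+13 = 107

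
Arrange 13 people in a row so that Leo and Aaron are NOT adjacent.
Total - adjacent = 13! - (13-1)!×2 = 6227020800 - 958003200 = 5269017600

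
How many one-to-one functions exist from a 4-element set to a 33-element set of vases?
P(33,4) = 33!/(33-4)! = 982080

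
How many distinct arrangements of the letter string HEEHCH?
6! / (1! × 3! × 2!) = 60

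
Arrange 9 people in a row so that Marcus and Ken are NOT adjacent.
Total - adjacent = 9! - (9-1)!×2 = 362880 - 80640 = 282240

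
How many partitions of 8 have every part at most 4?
Let r_j(i) = number of partitions of i into parts ≤ j, for i = 0..8. r_1(i) = 1 for all i; r_j(i) = r_{j-1}(i) + r_j(i-j). Rows j = 2..4: ≤2: 1 1 2 2 3 3 4 4 5; ≤3: 1 1 2 3 4 5 7 8 10; ≤4: 1 1 2 3 5 6 9 11 15. r_4(8) = 15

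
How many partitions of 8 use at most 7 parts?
By conjugation, equals partitions of 8 into parts ≤ 7. Let r_j(i) = number of partitions of i into parts ≤ j, for i = 0..8. r_1(i) = 1 for all i; r_j(i) = r_{j-1}(i) + r_j(i-j). Rows j = 2..7: ≤2: 1 1 2 2 3 3 4 4 5; ≤3: 1 1 2 3 4 5 7 8 10; ≤4: 1 1 2 3 5 6 9 11 15; ≤5: 1 1 2 3 5 7 10 13 18; ≤6: 1 1 2 3 5 7 11 14 20; ≤7: 1 1 2 3 5 7 11 15 21. r_7(8) = 21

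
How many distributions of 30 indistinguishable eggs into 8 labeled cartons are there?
C(30+8-1, 8-1) = C(37, 7) = 10295472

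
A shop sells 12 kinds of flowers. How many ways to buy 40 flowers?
C(40+12-1, 12-1) = C(51, 11) = 47626016970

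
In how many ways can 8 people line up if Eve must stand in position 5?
Fix one position: (8-1)! = 5040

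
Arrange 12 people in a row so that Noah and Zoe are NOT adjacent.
Total - adjacent = 12! - (12-1)!×2 = 479001600 - 79833600 = 399168000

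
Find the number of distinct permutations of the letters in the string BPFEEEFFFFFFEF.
14! / (8! × 4! × 1! × 1!) = 90090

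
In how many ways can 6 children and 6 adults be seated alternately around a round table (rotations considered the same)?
Fix one of the children: (6-1)! ways for the remaining children, × 6! ways for the adults = 120 × 720 = 86400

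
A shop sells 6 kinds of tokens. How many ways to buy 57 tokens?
C(57+6-1, 6-1) = C(62, 5) = 6471002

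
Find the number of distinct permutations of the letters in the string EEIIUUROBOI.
11! / (1! × 2! × 2! × 2! × 1! × 3!) = 831600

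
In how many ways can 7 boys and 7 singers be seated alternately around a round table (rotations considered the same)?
Fix one of the boys: (7-1)! ways for the remaining boys, × 7! ways for the singers = 720 × 5040 = 3628800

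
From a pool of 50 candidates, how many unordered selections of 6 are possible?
C(50,6) = 50!/(6!×44!) = 15890700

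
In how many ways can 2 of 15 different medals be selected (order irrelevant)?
C(15,2) = 15!/(2!×13!) = 105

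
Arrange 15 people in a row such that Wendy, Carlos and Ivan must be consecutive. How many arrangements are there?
Treat the 3 as one block: (15-3+1)! × 3! = 6227020800 × 6 = 37362124800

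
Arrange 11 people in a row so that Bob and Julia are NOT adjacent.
Total - adjacent = 11! - (11-1)!×2 = 39916800 - 7257600 = 32659200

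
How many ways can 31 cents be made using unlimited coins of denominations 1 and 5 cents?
Coefficient of x^31 in 1/(1-x^1) · 1/(1-x^5). Use j coins of 5 for j = 0..⌊31/5⌋ = 6, the rest in 1s: 6 + 1 = 7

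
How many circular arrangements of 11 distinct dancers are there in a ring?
Circular: fix one position, arrange the rest. (11-1)! = 3628800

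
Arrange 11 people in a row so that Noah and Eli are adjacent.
Treat as block: (11-1)! × 2! = 3628800 × 2 = 7257600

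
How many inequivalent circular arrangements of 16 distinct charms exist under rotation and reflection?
(16-1)!/2 = 1307674368000/2 = 653837184000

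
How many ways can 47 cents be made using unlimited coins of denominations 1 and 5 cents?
Coefficient of x^47 in 1/(1-x^1) · 1/(1-x^5). Use j coins of 5 for j = 0..⌊47/5⌋ = 9, the rest in 1s: 9 + 1 = 10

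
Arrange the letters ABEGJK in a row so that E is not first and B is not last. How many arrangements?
By inclusion-exclusion: 6! - 2×(6-1)! + (6-2)! = 720 - 240 + 24 = 504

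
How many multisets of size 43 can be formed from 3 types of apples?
C(43+3-1, 3-1) = C(45, 2) = 990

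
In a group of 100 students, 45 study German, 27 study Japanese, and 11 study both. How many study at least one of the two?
|A∪B| = |A| + |B| - |A∩B| = 45 + 27 - 11 = 61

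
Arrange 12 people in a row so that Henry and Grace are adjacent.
Treat as block: (12-1)! × 2! = 39916800 × 2 = 79833600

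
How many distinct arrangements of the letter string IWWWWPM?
7! / (1! × 1! × 1! × 4!) = 210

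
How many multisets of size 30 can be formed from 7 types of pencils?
C(30+7-1, 7-1) = C(36, 6) = 1947792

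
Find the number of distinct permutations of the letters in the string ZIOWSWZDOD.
10! / (2! × 1! × 1! × 2! × 2! × 2!) = 226800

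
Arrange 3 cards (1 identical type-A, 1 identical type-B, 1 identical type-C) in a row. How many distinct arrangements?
3! / (1! × 1! × 1!) = 6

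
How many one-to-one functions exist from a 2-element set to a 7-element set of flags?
P(7,2) = 7!/(7-2)! = 42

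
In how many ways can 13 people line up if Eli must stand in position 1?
Fix one position: (13-1)! = 479001600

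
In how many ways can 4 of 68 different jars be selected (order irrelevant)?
C(68,4) = 68!/(4!×64!) = 814385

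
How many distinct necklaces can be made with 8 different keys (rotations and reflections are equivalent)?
(8-1)!/2 = 5040/2 = 2520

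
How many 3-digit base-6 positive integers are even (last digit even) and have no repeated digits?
Last∈{0,2,4}. Last=0: 20. Last nonzero: 2×4×P(4,1) = 32. Total = 52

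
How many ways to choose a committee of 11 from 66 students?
C(66,11) = 66!/(11!×55!) = 1074082795968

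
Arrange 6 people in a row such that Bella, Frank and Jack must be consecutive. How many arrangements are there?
Treat the 3 as one block: (6-3+1)! × 3! = 24 × 6 = 144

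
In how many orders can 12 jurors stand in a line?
12! = 479001600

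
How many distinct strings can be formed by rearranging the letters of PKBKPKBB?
8! / (3! × 2! × 3!) = 560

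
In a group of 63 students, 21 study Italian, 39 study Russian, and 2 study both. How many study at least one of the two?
|A∪B| = |A| + |B| - |A∩B| = 21 + 39 - 2 = 58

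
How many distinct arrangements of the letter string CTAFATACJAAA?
12! / (1! × 1! × 2! × 2! × 6!) = 166320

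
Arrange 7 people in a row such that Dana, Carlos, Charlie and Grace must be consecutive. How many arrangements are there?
Treat the 4 as one block: (7-4+1)! × 4! = 24 × 24 = 576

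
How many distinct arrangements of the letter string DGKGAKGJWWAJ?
12! / (2! × 1! × 3! × 2! × 2! × 2!) = 4989600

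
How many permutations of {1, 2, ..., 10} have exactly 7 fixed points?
Choose the 7 fixed points C(10,7) = 120, derange the rest: !3 = Σ_{j=0}^{3} (-1)^j·3!/j! = 6 - 6 + 3 - 1 = 2. Product = 120 × 2 = 240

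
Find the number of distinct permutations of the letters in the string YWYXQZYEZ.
9! / (2! × 3! × 1! × 1! × 1! × 1!) = 30240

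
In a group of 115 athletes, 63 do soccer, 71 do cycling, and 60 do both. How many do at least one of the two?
|A∪B| = |A| + |B| - |A∩B| = 63 + 71 - 60 = 74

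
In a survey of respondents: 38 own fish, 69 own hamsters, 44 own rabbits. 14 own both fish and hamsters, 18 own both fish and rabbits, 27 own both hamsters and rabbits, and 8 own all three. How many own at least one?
|A∪B∪C| = 38+69+44-14-18-27+8 = 100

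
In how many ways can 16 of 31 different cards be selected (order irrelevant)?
C(31,16) = 31!/(16!×15!) = 300540195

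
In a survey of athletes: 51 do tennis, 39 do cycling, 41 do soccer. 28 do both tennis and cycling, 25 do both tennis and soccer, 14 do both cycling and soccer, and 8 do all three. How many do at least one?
|A∪B∪C| = 51+39+41-28-25-14+8 = 72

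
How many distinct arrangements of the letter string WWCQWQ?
6! / (1! × 3! × 2!) = 60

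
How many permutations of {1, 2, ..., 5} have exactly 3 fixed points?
Choose the 3 fixed points C(5,3) = 10, derange the rest: !2 = Σ_{j=0}^{2} (-1)^j·2!/j! = 2 - 2 + 1 = 1. Product = 10 × 1 = 10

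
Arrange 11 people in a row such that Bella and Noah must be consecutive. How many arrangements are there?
Treat the 2 as one block: (11-2+1)! × 2! = 3628800 × 2 = 7257600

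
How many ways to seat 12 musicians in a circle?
Circular: fix one position, arrange the rest. (12-1)! = 39916800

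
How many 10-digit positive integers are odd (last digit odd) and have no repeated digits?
Last∈{1,3,5,7,9}. Last=0: 0. Last nonzero: 5×8×P(8,8) = 1612800. Total = 1612800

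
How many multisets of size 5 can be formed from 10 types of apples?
C(5+10-1, 10-1) = C(14, 9) = 2002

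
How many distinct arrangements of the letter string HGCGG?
5! / (1! × 1! × 3!) = 20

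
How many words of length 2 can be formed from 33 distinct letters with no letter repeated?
P(33,2) = 33!/(33-2)! = 1056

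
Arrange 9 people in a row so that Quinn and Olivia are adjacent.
Treat as block: (9-1)! × 2! = 40320 × 2 = 80640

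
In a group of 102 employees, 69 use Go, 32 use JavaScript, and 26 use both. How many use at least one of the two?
|A∪B| = |A| + |B| - |A∩B| = 69 + 32 - 26 = 75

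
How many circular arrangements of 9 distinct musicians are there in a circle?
Circular: fix one position, arrange the rest. (9-1)! = 40320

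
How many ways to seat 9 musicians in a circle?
Circular: fix one position, arrange the rest. (9-1)! = 40320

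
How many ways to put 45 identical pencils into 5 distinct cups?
C(45+5-1, 5-1) = C(49, 4) = 211876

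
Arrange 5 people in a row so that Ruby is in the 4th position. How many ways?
Fix one position: (5-1)! = 24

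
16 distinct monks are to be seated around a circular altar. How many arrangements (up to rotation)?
Circular: fix one position, arrange the rest. (16-1)! = 1307674368000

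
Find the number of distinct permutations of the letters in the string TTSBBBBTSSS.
11! / (4! × 3! × 4!) = 11550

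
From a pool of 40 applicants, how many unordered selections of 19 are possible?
C(40,19) = 40!/(19!×21!) = 131282408400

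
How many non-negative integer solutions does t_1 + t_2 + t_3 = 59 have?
C(59+3-1, 3-1) = C(61, 2) = 1830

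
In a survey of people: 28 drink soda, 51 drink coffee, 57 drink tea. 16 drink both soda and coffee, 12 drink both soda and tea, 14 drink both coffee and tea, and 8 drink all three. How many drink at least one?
|A∪B∪C| = 28+51+57-16-12-14+8 = 102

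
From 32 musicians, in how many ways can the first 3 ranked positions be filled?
P(32,3) = 32!/(32-3)! = 29760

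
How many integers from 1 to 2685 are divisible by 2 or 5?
⌊2685/2⌋ + ⌊2685/5⌋ - ⌊2685/10⌋ = 1342 + 537 - 268 = 1611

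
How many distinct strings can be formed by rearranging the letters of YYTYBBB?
7! / (3! × 3! × 1!) = 140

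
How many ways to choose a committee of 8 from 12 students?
C(12,8) = 12!/(8!×4!) = 495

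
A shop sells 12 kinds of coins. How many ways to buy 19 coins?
C(19+12-1, 12-1) = C(30, 11) = 54627300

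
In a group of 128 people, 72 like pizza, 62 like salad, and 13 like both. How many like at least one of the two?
|A∪B| = |A| + |B| - |A∩B| = 72 + 62 - 13 = 121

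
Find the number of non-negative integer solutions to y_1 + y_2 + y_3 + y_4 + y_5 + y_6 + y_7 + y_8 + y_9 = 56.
C(56+9-1, 9-1) = C(64, 8) = 4426165368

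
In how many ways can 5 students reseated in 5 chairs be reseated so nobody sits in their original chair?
!5 = Σ_{j=0}^{5} (-1)^j·5!/j! = 120 - 120 + 60 - 20 + 5 - 1 = 44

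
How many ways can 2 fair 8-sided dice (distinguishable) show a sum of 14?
Coefficient of x^14 in (x + x² + ... + x^8)^2. By inclusion-exclusion on dice exceeding 8: Σ_j (-1)^j C(2,j)·C(14-1-8j, 1) = C(2,0)·C(13,1) - C(2,1)·C(5,1) = 1·13 - 2·5 = 3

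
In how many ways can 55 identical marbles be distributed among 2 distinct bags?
C(55+2-1, 2-1) = C(56, 1) = 56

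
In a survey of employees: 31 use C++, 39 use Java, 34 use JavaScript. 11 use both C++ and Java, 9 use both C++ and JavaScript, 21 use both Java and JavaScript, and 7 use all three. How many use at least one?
|A∪B∪C| = 31+39+34-11-9-21+7 = 70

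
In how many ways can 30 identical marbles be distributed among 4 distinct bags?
C(30+4-1, 4-1) = C(33, 3) = 5456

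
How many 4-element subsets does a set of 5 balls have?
C(5,4) = 5!/(4!×1!) = 5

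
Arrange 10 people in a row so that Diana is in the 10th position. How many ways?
Fix one position: (10-1)! = 362880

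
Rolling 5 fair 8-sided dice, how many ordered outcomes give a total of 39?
Coefficient of x^39 in (x + x² + ... + x^8)^5. By inclusion-exclusion on dice exceeding 8: Σ_j (-1)^j C(5,j)·C(39-1-8j, 4) = C(5,0)·C(38,4) - C(5,1)·C(30,4) + C(5,2)·C(22,4) - C(5,3)·C(14,4) + C(5,4)·C(6,4) = 1·73815 - 5·27405 + 10·7315 - 10·1001 + 5·15 = 5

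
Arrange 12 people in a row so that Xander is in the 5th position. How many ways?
Fix one position: (12-1)! = 39916800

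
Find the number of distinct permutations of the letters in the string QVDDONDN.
8! / (1! × 3! × 1! × 1! × 2!) = 3360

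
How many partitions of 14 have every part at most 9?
Let r_j(i) = number of partitions of i into parts ≤ j, for i = 0..14. r_1(i) = 1 for all i; r_j(i) = r_{j-1}(i) + r_j(i-j). Rows j = 2..9: ≤2: 1 1 2 2 3 3 4 4 5 5 6 6 7 7 8; ≤3: 1 1 2 3 4 5 7 8 10 12 14 16 19 21 24; ≤4: 1 1 2 3 5 6 9 11 15 18 23 27 34 39 47; ≤5: 1 1 2 3 5 7 10 13 18 23 30 37 47 57 70; ≤6: 1 1 2 3 5 7 11 14 20 26 35 44 58 71 90; ≤7: 1 1 2 3 5 7 11 15 21 28 38 49 65 82 105; ≤8: 1 1 2 3 5 7 11 15 22 29 40 52 70 89 116; ≤9: 1 1 2 3 5 7 11 15 22 30 41 54 73 94 123. r_9(14) = 123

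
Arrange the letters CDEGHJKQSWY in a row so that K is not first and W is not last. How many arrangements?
By inclusion-exclusion: 11! - 2×(11-1)! + (11-2)! = 39916800 - 7257600 + 362880 = 33022080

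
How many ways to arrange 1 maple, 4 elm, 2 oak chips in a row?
7! / (1! × 4! × 2!) = 105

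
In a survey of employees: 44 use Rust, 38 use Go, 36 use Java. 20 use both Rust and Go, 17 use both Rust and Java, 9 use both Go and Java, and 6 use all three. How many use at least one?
|A∪B∪C| = 44+38+36-20-17-9+6 = 78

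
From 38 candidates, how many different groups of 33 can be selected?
C(38,33) = 38!/(33!×5!) = 501942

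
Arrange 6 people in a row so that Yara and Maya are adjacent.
Treat as block: (6-1)! × 2! = 120 × 2 = 240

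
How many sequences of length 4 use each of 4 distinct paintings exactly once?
4! = 24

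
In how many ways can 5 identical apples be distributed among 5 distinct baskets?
C(5+5-1, 5-1) = C(9, 4) = 126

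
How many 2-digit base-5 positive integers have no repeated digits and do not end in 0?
Last digit: 4 nonzero choices. First digit: 3 (nonzero, ≠last). Middle 0: P(3,0) = 1. Total = 12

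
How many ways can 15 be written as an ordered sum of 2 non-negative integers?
C(15+2-1, 2-1) = C(16, 1) = 16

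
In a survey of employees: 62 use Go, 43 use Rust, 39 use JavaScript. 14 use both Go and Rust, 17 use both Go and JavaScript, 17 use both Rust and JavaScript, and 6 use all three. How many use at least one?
|A∪B∪C| = 62+43+39-14-17-17+6 = 102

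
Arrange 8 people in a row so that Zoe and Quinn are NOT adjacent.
Total - adjacent = 8! - (8-1)!×2 = 40320 - 10080 = 30240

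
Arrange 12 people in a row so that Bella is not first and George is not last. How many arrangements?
By inclusion-exclusion: 12! - 2×(12-1)! + (12-2)! = 479001600 - 79833600 + 3628800 = 402796800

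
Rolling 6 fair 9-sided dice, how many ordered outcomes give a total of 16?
Coefficient of x^16 in (x + x² + ... + x^9)^6. By inclusion-exclusion on dice exceeding 9: Σ_j (-1)^j C(6,j)·C(16-1-9j, 5) = C(6,0)·C(15,5) - C(6,1)·C(6,5) = 1·3003 - 6·6 = 2967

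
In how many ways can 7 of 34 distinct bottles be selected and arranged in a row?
P(34,7) = 34!/(34-7)! = 27113264640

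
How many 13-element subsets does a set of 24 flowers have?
C(24,13) = 24!/(13!×11!) = 2496144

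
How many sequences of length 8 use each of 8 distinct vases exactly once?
8! = 40320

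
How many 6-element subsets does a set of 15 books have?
C(15,6) = 15!/(6!×9!) = 5005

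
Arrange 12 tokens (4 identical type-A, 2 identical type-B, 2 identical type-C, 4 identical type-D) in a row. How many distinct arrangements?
12! / (4! × 2! × 2! × 4!) = 207900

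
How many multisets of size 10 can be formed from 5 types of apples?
C(10+5-1, 5-1) = C(14, 4) = 1001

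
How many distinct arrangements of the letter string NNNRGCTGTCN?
11! / (1! × 4! × 2! × 2! × 2!) = 207900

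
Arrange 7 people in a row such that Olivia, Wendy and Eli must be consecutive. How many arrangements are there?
Treat the 3 as one block: (7-3+1)! × 3! = 120 × 6 = 720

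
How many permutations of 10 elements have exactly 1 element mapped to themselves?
Choose the 1 fixed point C(10,1) = 10, derange the rest: !9 = Σ_{j=0}^{9} (-1)^j·9!/j! = 362880 - 362880 + 181440 - 60480 + 15120 - 3024 + 504 - 72 + 9 - 1 = 133496. Product = 10 × 133496 = 1334960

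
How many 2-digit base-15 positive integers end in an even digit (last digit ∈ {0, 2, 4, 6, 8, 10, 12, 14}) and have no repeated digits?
Last∈{0,2,4,6,8,10,12,14}. Last=0: 14. Last nonzero: 7×13×P(13,0) = 91. Total = 105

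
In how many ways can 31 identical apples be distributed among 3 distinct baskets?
C(31+3-1, 3-1) = C(33, 2) = 528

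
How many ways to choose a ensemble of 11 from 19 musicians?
C(19,11) = 19!/(11!×8!) = 75582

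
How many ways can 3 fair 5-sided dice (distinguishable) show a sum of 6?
Coefficient of x^6 in (x + x² + ... + x^5)^3. By inclusion-exclusion on dice exceeding 5: Σ_j (-1)^j C(3,j)·C(6-1-5j, 2) = C(3,0)·C(5,2) = 1·10 = 10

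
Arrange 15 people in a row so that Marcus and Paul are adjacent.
Treat as block: (15-1)! × 2! = 87178291200 × 2 = 174356582400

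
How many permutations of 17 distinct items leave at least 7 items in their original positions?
Exactly j fixed points: C(17,j)·!(17-j); sum over j ≥ 7 (derangement numbers via !m = (m-1)·(!(m-1) + !(m-2)): !0..!10 = 1, 0, 1, 2, 9, 44, 265, 1854, 14833, 133496, 1334961). Σ_{j=7}^{17} C(17,j)·!(17-j) = C(17,7)·!10 + C(17,8)·!9 + C(17,9)·!8 + C(17,10)·!7 + C(17,11)·!6 + C(17,12)·!5 + C(17,13)·!4 + C(17,14)·!3 + C(17,15)·!2 + C(17,16)·!1 + C(17,17)·!0 = 19448·1334961 + 24310·133496 + 24310·14833 + 19448·1854 + 12376·265 + 6188·44 + 2380·9 + 680·2 + 136·1 + 17·0 + 1·1 = 29607830939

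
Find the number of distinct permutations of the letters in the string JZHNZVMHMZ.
10! / (1! × 1! × 2! × 3! × 2! × 1!) = 151200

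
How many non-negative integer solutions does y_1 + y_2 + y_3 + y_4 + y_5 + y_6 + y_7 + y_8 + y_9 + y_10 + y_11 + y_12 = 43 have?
C(43+12-1, 12-1) = C(54, 11) = 95722852680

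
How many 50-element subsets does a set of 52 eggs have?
C(52,50) = 52!/(50!×2!) = 1326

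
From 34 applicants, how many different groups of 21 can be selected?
C(34,21) = 34!/(21!×13!) = 927983760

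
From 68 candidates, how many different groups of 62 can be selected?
C(68,62) = 68!/(62!×6!) = 109453344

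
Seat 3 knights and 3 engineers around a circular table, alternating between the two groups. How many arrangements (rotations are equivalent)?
Fix one of the knights: (3-1)! ways for the remaining knights, × 3! ways for the engineers = 2 × 6 = 12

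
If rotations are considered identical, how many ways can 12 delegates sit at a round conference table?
Circular: fix one position, arrange the rest. (12-1)! = 39916800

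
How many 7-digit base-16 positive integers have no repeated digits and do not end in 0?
Last digit: 15 nonzero choices. First digit: 14 (nonzero, ≠last). Middle 5: P(14,5) = 240240. Total = 50450400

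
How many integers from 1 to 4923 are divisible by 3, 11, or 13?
⌊4923/3⌋+⌊4923/11⌋+⌊4923/13⌋ - ⌊4923/33⌋-⌊4923/39⌋-⌊4923/143⌋ + ⌊4923/429⌋ = 1641+447+378 - 149-126-34 + 11 = 2168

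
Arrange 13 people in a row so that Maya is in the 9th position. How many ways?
Fix one position: (13-1)! = 479001600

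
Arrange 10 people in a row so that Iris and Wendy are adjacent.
Treat as block: (10-1)! × 2! = 362880 × 2 = 725760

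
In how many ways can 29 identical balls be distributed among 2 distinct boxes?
C(29+2-1, 2-1) = C(30, 1) = 30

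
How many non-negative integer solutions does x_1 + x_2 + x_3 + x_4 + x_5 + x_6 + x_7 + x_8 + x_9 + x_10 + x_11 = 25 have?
C(25+11-1, 11-1) = C(35, 10) = 183579396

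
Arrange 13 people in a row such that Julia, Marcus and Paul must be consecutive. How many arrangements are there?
Treat the 3 as one block: (13-3+1)! × 3! = 39916800 × 6 = 239500800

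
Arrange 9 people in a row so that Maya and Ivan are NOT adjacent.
Total - adjacent = 9! - (9-1)!×2 = 362880 - 80640 = 282240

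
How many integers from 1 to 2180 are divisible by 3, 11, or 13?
⌊2180/3⌋+⌊2180/11⌋+⌊2180/13⌋ - ⌊2180/33⌋-⌊2180/39⌋-⌊2180/143⌋ + ⌊2180/429⌋ = 726+198+167 - 66-55-15 + 5 = 960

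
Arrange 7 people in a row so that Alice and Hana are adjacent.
Treat as block: (7-1)! × 2! = 720 × 2 = 1440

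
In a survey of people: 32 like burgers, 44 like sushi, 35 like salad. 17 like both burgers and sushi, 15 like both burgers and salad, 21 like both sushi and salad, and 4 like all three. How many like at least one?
|A∪B∪C| = 32+44+35-17-15-21+4 = 62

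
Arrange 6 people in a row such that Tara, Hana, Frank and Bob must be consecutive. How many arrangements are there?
Treat the 4 as one block: (6-4+1)! × 4! = 6 × 24 = 144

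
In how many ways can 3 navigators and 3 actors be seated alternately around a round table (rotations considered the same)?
Fix one of the navigators: (3-1)! ways for the remaining navigators, × 3! ways for the actors = 2 × 6 = 12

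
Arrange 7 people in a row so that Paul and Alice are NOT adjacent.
Total - adjacent = 7! - (7-1)!×2 = 5040 - 1440 = 3600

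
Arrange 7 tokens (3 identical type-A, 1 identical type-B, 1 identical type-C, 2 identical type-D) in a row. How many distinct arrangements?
7! / (3! × 1! × 1! × 2!) = 420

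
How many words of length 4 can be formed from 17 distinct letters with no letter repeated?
P(17,4) = 17!/(17-4)! = 57120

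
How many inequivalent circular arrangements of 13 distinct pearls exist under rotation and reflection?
(13-1)!/2 = 479001600/2 = 239500800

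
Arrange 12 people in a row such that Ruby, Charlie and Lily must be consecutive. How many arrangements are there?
Treat the 3 as one block: (12-3+1)! × 3! = 3628800 × 6 = 21772800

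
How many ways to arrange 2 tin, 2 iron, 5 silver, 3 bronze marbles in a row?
12! / (2! × 2! × 5! × 3!) = 166320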